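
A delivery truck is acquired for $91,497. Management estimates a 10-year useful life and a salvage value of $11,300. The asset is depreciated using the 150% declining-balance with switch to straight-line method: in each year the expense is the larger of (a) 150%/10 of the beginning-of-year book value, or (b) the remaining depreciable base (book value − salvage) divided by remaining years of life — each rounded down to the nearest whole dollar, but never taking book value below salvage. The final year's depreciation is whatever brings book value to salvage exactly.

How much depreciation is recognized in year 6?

Depreciable base = $91,497 − $11,300 = $80,197.
Year 1: DB = ⌊$91,497 × 150%/10⌋ = $13,724; SL = ⌊$80,197/10⌋ = $8,019 → take DB $13,724. Book value $77,773.
Year 2: DB = ⌊$77,773 × 150%/10⌋ = $11,665; SL = ⌊$66,473/9⌋ = $7,385 → take DB $11,665. Book value $66,108.
Year 3: DB = ⌊$66,108 × 150%/10⌋ = $9,916; SL = ⌊$54,808/8⌋ = $6,851 → take DB $9,916. Book value $56,192.
Year 4: DB = ⌊$56,192 × 150%/10⌋ = $8,428; SL = ⌊$44,892/7⌋ = $6,413 → take DB $8,428. Book value $47,764.
Year 5: DB = ⌊$47,764 × 150%/10⌋ = $7,164; SL = ⌊$36,464/6⌋ = $6,077 → take DB $7,164. Book value $40,600.
Year 6: DB = ⌊$40,600 × 150%/10⌋ = $6,090; SL = ⌊$29,300/5⌋ = $5,860 → take DB $6,090. Book value $34,510.

$6,090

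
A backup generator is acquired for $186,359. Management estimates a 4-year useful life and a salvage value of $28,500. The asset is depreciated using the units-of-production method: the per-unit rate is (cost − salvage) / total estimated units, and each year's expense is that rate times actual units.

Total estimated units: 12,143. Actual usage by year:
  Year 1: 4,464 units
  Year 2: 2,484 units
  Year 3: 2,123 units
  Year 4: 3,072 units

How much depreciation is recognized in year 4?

$39,936

Depreciable base = $186,359 − $28,500 = $157,859.
Rate = $157,859 / 12,143 units = $13 per unit.
Year 1: 4,464 × $13 = $58,032. Book value $128,327.
Year 2: 2,484 × $13 = $32,292. Book value $96,035.
Year 3: 2,123 × $13 = $27,599. Book value $68,436.
Year 4: 3,072 × $13 = $39,936. Book value $28,500.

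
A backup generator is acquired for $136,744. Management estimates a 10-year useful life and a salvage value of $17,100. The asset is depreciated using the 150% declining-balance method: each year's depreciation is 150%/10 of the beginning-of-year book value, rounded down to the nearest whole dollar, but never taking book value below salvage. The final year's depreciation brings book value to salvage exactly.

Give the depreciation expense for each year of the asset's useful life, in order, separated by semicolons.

Depreciable base = $136,744 − $17,100 = $119,644.
Year 1: ⌊$136,744 × 150%/10⌋ = $20,511. Book value $116,233.
Year 2: ⌊$116,233 × 150%/10⌋ = $17,434. Book value $98,799.
Year 3: ⌊$98,799 × 150%/10⌋ = $14,819. Book value $83,980.
Year 4: ⌊$83,980 × 150%/10⌋ = $12,597. Book value $71,383.
Year 5: ⌊$71,383 × 150%/10⌋ = $10,707. Book value $60,676.
Year 6: ⌊$60,676 × 150%/10⌋ = $9,101. Book value $51,575.
Year 7: ⌊$51,575 × 150%/10⌋ = $7,736. Book value $43,839.
Year 8: ⌊$43,839 × 150%/10⌋ = $6,575. Book value $37,264.
Year 9: ⌊$37,264 × 150%/10⌋ = $5,589. Book value $31,675.
Year 10 (final): $31,675 − $17,100 = $14,575. Book value $17,100.

$20,511; $17,434; $14,819; $12,597; $10,707; $9,101; $7,736; $6,575; $5,589; $14,575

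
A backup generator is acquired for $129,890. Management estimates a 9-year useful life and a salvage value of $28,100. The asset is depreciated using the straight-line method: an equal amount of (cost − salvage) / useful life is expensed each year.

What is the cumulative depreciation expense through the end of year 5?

$56,550

Depreciable base = $129,890 − $28,100 = $101,790.
Annual expense = $101,790 / 9 = $11,310.
End of year 1: book value $118,580.
End of year 2: book value $107,270.
End of year 3: book value $95,960.
End of year 4: book value $84,650.
End of year 5: book value $73,340.
Accumulated through year 5 = $129,890 − $73,340 = $56,550.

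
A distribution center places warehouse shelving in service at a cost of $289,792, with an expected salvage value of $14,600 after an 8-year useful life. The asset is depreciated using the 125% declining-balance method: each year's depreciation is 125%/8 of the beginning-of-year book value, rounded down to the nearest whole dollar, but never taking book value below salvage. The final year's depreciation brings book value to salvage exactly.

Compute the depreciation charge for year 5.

$22,949

Depreciable base = $289,792 − $14,600 = $275,192.
Year 1: ⌊$289,792 × 125%/8⌋ = $45,280. Book value $244,512.
Year 2: ⌊$244,512 × 125%/8⌋ = $38,205. Book value $206,307.
Year 3: ⌊$206,307 × 125%/8⌋ = $32,235. Book value $174,072.
Year 4: ⌊$174,072 × 125%/8⌋ = $27,198. Book value $146,874.
Year 5: ⌊$146,874 × 125%/8⌋ = $22,949. Book value $123,925.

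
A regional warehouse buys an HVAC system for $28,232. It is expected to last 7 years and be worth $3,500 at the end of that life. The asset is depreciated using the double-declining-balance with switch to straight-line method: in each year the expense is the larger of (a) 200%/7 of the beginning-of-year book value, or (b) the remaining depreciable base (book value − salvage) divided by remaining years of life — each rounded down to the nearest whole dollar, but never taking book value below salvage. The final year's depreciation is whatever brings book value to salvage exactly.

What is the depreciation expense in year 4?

$2,940

Depreciable base = $28,232 − $3,500 = $24,732.
Year 1: DB = ⌊$28,232 × 200%/7⌋ = $8,066; SL = ⌊$24,732/7⌋ = $3,533 → take DB $8,066. Book value $20,166.
Year 2: DB = ⌊$20,166 × 200%/7⌋ = $5,761; SL = ⌊$16,666/6⌋ = $2,777 → take DB $5,761. Book value $14,405.
Year 3: DB = ⌊$14,405 × 200%/7⌋ = $4,115; SL = ⌊$10,905/5⌋ = $2,181 → take DB $4,115. Book value $10,290.
Year 4: DB = ⌊$10,290 × 200%/7⌋ = $2,940; SL = ⌊$6,790/4⌋ = $1,697 → take DB $2,940. Book value $7,350.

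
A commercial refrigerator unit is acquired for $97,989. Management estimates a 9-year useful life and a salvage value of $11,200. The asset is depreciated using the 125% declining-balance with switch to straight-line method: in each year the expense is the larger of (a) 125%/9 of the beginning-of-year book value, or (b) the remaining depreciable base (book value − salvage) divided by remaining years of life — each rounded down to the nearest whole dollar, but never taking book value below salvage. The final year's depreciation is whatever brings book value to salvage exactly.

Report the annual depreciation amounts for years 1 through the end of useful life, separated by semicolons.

$13,609; $11,719; $10,091; $8,690; $8,536; $8,536; $8,536; $8,536; $8,536

Depreciable base = $97,989 − $11,200 = $86,789.
Year 1: DB = ⌊$97,989 × 125%/9⌋ = $13,609; SL = ⌊$86,789/9⌋ = $9,643 → take DB $13,609. Book value $84,380.
Year 2: DB = ⌊$84,380 × 125%/9⌋ = $11,719; SL = ⌊$73,180/8⌋ = $9,147 → take DB $11,719. Book value $72,661.
Year 3: DB = ⌊$72,661 × 125%/9⌋ = $10,091; SL = ⌊$61,461/7⌋ = $8,780 → take DB $10,091. Book value $62,570.
Year 4: DB = ⌊$62,570 × 125%/9⌋ = $8,690; SL = ⌊$51,370/6⌋ = $8,561 → take DB $8,690. Book value $53,880.
Year 5: DB = ⌊$53,880 × 125%/9⌋ = $7,483; SL = ⌊$42,680/5⌋ = $8,536 → take SL $8,536. Book value $45,344.
Year 6: DB = ⌊$45,344 × 125%/9⌋ = $6,297; SL = ⌊$34,144/4⌋ = $8,536 → take SL $8,536. Book value $36,808.
Year 7: DB = ⌊$36,808 × 125%/9⌋ = $5,112; SL = ⌊$25,608/3⌋ = $8,536 → take SL $8,536. Book value $28,272.
Year 8: DB = ⌊$28,272 × 125%/9⌋ = $3,926; SL = ⌊$17,072/2⌋ = $8,536 → take SL $8,536. Book value $19,736.
Year 9 (final): $19,736 − $11,200 = $8,536. Book value $11,200.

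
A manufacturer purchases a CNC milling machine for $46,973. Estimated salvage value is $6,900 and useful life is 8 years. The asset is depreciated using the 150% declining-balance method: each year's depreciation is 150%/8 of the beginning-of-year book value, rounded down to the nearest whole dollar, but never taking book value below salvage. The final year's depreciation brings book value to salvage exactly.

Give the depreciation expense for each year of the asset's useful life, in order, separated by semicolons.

Depreciable base = $46,973 − $6,900 = $40,073.
Year 1: ⌊$46,973 × 150%/8⌋ = $8,807. Book value $38,166.
Year 2: ⌊$38,166 × 150%/8⌋ = $7,156. Book value $31,010.
Year 3: ⌊$31,010 × 150%/8⌋ = $5,814. Book value $25,196.
Year 4: ⌊$25,196 × 150%/8⌋ = $4,724. Book value $20,472.
Year 5: ⌊$20,472 × 150%/8⌋ = $3,838. Book value $16,634.
Year 6: ⌊$16,634 × 150%/8⌋ = $3,118. Book value $13,516.
Year 7: ⌊$13,516 × 150%/8⌋ = $2,534. Book value $10,982.
Year 8 (final): $10,982 − $6,900 = $4,082. Book value $6,900.

$8,807; $7,156; $5,814; $4,724; $3,838; $3,118; $2,534; $4,082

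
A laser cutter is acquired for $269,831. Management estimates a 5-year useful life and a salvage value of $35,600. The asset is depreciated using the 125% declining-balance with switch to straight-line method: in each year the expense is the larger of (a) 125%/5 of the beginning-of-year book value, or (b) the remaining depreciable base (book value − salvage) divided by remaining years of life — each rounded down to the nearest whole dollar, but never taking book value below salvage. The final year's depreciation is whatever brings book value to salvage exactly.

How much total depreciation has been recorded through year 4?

$195,504

Depreciable base = $269,831 − $35,600 = $234,231.
Year 1: DB = ⌊$269,831 × 125%/5⌋ = $67,457; SL = ⌊$234,231/5⌋ = $46,846 → take DB $67,457. Book value $202,374.
Year 2: DB = ⌊$202,374 × 125%/5⌋ = $50,593; SL = ⌊$166,774/4⌋ = $41,693 → take DB $50,593. Book value $151,781.
Year 3: DB = ⌊$151,781 × 125%/5⌋ = $37,945; SL = ⌊$116,181/3⌋ = $38,727 → take SL $38,727. Book value $113,054.
Year 4: DB = ⌊$113,054 × 125%/5⌋ = $28,263; SL = ⌊$77,454/2⌋ = $38,727 → take SL $38,727. Book value $74,327.
Accumulated through year 4 = $269,831 − $74,327 = $195,504.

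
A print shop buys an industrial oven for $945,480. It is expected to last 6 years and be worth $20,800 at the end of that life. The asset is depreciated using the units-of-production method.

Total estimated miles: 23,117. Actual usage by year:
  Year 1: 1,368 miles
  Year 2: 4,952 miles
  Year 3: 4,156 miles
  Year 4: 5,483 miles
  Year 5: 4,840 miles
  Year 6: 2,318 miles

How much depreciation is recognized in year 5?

Depreciable base = $945,480 − $20,800 = $924,680.
Rate = $924,680 / 23,117 miles = $40 per mile.
Year 1: 1,368 × $40 = $54,720. Book value $890,760.
Year 2: 4,952 × $40 = $198,080. Book value $692,680.
Year 3: 4,156 × $40 = $166,240. Book value $526,440.
Year 4: 5,483 × $40 = $219,320. Book value $307,120.
Year 5: 4,840 × $40 = $193,600. Book value $113,520.

$193,600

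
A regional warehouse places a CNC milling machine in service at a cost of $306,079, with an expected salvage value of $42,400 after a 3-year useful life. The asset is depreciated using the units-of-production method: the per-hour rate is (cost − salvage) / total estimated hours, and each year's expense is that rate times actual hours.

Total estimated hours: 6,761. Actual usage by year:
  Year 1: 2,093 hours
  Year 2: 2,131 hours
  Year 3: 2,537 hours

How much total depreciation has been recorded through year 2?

Depreciable base = $306,079 − $42,400 = $263,679.
Rate = $263,679 / 6,761 hours = $39 per hour.
Year 1: 2,093 × $39 = $81,627. Book value $224,452.
Year 2: 2,131 × $39 = $83,109. Book value $141,343.
Accumulated through year 2 = $306,079 − $141,343 = $164,736.

$164,736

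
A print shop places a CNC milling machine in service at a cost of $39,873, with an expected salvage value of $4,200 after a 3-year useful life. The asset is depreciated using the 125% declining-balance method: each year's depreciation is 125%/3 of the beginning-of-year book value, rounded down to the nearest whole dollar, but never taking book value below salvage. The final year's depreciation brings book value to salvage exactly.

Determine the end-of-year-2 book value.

$13,569

Depreciable base = $39,873 − $4,200 = $35,673.
Year 1: ⌊$39,873 × 125%/3⌋ = $16,613. Book value $23,260.
Year 2: ⌊$23,260 × 125%/3⌋ = $9,691. Book value $13,569.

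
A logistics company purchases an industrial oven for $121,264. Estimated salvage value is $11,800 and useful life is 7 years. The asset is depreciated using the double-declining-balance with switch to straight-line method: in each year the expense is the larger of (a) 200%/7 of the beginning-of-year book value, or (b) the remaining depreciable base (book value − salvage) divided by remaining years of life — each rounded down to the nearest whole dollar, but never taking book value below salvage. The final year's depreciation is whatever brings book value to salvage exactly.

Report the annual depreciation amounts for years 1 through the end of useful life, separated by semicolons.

Depreciable base = $121,264 − $11,800 = $109,464.
Year 1: DB = ⌊$121,264 × 200%/7⌋ = $34,646; SL = ⌊$109,464/7⌋ = $15,637 → take DB $34,646. Book value $86,618.
Year 2: DB = ⌊$86,618 × 200%/7⌋ = $24,748; SL = ⌊$74,818/6⌋ = $12,469 → take DB $24,748. Book value $61,870.
Year 3: DB = ⌊$61,870 × 200%/7⌋ = $17,677; SL = ⌊$50,070/5⌋ = $10,014 → take DB $17,677. Book value $44,193.
Year 4: DB = ⌊$44,193 × 200%/7⌋ = $12,626; SL = ⌊$32,393/4⌋ = $8,098 → take DB $12,626. Book value $31,567.
Year 5: DB = ⌊$31,567 × 200%/7⌋ = $9,019; SL = ⌊$19,767/3⌋ = $6,589 → take DB $9,019. Book value $22,548.
Year 6: DB = ⌊$22,548 × 200%/7⌋ = $6,442; SL = ⌊$10,748/2⌋ = $5,374 → take DB $6,442. Book value $16,106.
Year 7 (final): $16,106 − $11,800 = $4,306. Book value $11,800.

$34,646; $24,748; $17,677; $12,626; $9,019; $6,442; $4,306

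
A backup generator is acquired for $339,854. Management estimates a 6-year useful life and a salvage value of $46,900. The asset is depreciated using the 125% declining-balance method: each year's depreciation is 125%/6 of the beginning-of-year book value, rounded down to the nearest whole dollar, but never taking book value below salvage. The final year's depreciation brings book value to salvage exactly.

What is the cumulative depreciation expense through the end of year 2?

$126,854

Depreciable base = $339,854 − $46,900 = $292,954.
Year 1: ⌊$339,854 × 125%/6⌋ = $70,802. Book value $269,052.
Year 2: ⌊$269,052 × 125%/6⌋ = $56,052. Book value $213,000.
Accumulated through year 2 = $339,854 − $213,000 = $126,854.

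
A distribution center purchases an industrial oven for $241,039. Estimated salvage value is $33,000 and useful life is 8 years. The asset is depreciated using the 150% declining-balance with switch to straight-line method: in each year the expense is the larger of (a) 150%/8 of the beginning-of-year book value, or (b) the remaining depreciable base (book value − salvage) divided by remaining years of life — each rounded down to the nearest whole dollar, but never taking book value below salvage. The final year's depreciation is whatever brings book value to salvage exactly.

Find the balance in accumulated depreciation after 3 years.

$111,749

Depreciable base = $241,039 − $33,000 = $208,039.
Year 1: DB = ⌊$241,039 × 150%/8⌋ = $45,194; SL = ⌊$208,039/8⌋ = $26,004 → take DB $45,194. Book value $195,845.
Year 2: DB = ⌊$195,845 × 150%/8⌋ = $36,720; SL = ⌊$162,845/7⌋ = $23,263 → take DB $36,720. Book value $159,125.
Year 3: DB = ⌊$159,125 × 150%/8⌋ = $29,835; SL = ⌊$126,125/6⌋ = $21,020 → take DB $29,835. Book value $129,290.
Accumulated through year 3 = $241,039 − $129,290 = $111,749.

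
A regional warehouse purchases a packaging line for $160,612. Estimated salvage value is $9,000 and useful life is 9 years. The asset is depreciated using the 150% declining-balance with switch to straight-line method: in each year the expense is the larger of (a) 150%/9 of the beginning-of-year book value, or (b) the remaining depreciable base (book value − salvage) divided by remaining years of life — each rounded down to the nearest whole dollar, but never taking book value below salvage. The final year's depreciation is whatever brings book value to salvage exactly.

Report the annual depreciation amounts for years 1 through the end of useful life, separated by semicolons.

Depreciable base = $160,612 − $9,000 = $151,612.
Year 1: DB = ⌊$160,612 × 150%/9⌋ = $26,768; SL = ⌊$151,612/9⌋ = $16,845 → take DB $26,768. Book value $133,844.
Year 2: DB = ⌊$133,844 × 150%/9⌋ = $22,307; SL = ⌊$124,844/8⌋ = $15,605 → take DB $22,307. Book value $111,537.
Year 3: DB = ⌊$111,537 × 150%/9⌋ = $18,589; SL = ⌊$102,537/7⌋ = $14,648 → take DB $18,589. Book value $92,948.
Year 4: DB = ⌊$92,948 × 150%/9⌋ = $15,491; SL = ⌊$83,948/6⌋ = $13,991 → take DB $15,491. Book value $77,457.
Year 5: DB = ⌊$77,457 × 150%/9⌋ = $12,909; SL = ⌊$68,457/5⌋ = $13,691 → take SL $13,691. Book value $63,766.
Year 6: DB = ⌊$63,766 × 150%/9⌋ = $10,627; SL = ⌊$54,766/4⌋ = $13,691 → take SL $13,691. Book value $50,075.
Year 7: DB = ⌊$50,075 × 150%/9⌋ = $8,345; SL = ⌊$41,075/3⌋ = $13,691 → take SL $13,691. Book value $36,384.
Year 8: DB = ⌊$36,384 × 150%/9⌋ = $6,064; SL = ⌊$27,384/2⌋ = $13,692 → take SL $13,692. Book value $22,692.
Year 9 (final): $22,692 − $9,000 = $13,692. Book value $9,000.

$26,768; $22,307; $18,589; $15,491; $13,691; $13,691; $13,691; $13,692; $13,692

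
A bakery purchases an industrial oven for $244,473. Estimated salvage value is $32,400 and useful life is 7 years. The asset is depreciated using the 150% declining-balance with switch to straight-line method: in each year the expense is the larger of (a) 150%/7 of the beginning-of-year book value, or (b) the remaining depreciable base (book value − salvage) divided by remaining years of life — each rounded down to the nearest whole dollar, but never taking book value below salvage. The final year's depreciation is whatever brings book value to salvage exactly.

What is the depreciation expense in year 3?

$32,341

Depreciable base = $244,473 − $32,400 = $212,073.
Year 1: DB = ⌊$244,473 × 150%/7⌋ = $52,387; SL = ⌊$212,073/7⌋ = $30,296 → take DB $52,387. Book value $192,086.
Year 2: DB = ⌊$192,086 × 150%/7⌋ = $41,161; SL = ⌊$159,686/6⌋ = $26,614 → take DB $41,161. Book value $150,925.
Year 3: DB = ⌊$150,925 × 150%/7⌋ = $32,341; SL = ⌊$118,525/5⌋ = $23,705 → take DB $32,341. Book value $118,584.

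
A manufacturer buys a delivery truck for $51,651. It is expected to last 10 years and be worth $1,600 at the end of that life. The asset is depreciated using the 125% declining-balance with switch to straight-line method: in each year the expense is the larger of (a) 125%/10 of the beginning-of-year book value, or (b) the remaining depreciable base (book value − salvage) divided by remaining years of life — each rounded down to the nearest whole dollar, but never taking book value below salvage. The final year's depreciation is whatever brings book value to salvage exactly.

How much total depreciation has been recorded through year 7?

Depreciable base = $51,651 − $1,600 = $50,051.
Year 1: DB = ⌊$51,651 × 125%/10⌋ = $6,456; SL = ⌊$50,051/10⌋ = $5,005 → take DB $6,456. Book value $45,195.
Year 2: DB = ⌊$45,195 × 125%/10⌋ = $5,649; SL = ⌊$43,595/9⌋ = $4,843 → take DB $5,649. Book value $39,546.
Year 3: DB = ⌊$39,546 × 125%/10⌋ = $4,943; SL = ⌊$37,946/8⌋ = $4,743 → take DB $4,943. Book value $34,603.
Year 4: DB = ⌊$34,603 × 125%/10⌋ = $4,325; SL = ⌊$33,003/7⌋ = $4,714 → take SL $4,714. Book value $29,889.
Year 5: DB = ⌊$29,889 × 125%/10⌋ = $3,736; SL = ⌊$28,289/6⌋ = $4,714 → take SL $4,714. Book value $25,175.
Year 6: DB = ⌊$25,175 × 125%/10⌋ = $3,146; SL = ⌊$23,575/5⌋ = $4,715 → take SL $4,715. Book value $20,460.
Year 7: DB = ⌊$20,460 × 125%/10⌋ = $2,557; SL = ⌊$18,860/4⌋ = $4,715 → take SL $4,715. Book value $15,745.
Accumulated through year 7 = $51,651 − $15,745 = $35,906.

$35,906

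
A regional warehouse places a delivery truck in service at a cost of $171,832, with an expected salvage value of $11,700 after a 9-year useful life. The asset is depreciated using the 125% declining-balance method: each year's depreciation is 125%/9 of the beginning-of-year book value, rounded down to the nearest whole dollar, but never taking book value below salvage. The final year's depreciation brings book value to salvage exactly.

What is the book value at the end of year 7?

Depreciable base = $171,832 − $11,700 = $160,132.
Year 1: ⌊$171,832 × 125%/9⌋ = $23,865. Book value $147,967.
Year 2: ⌊$147,967 × 125%/9⌋ = $20,550. Book value $127,417.
Year 3: ⌊$127,417 × 125%/9⌋ = $17,696. Book value $109,721.
Year 4: ⌊$109,721 × 125%/9⌋ = $15,239. Book value $94,482.
Year 5: ⌊$94,482 × 125%/9⌋ = $13,122. Book value $81,360.
Year 6: ⌊$81,360 × 125%/9⌋ = $11,300. Book value $70,060.
Year 7: ⌊$70,060 × 125%/9⌋ = $9,730. Book value $60,330.

$60,330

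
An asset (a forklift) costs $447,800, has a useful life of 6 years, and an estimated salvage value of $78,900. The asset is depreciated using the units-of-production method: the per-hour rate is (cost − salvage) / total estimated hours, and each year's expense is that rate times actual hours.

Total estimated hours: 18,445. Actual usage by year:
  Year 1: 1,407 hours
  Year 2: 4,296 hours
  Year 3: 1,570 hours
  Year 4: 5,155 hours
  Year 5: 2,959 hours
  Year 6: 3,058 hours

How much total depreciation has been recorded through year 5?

Depreciable base = $447,800 − $78,900 = $368,900.
Rate = $368,900 / 18,445 hours = $20 per hour.
Year 1: 1,407 × $20 = $28,140. Book value $419,660.
Year 2: 4,296 × $20 = $85,920. Book value $333,740.
Year 3: 1,570 × $20 = $31,400. Book value $302,340.
Year 4: 5,155 × $20 = $103,100. Book value $199,240.
Year 5: 2,959 × $20 = $59,180. Book value $140,060.
Accumulated through year 5 = $447,800 − $140,060 = $307,740.

$307,740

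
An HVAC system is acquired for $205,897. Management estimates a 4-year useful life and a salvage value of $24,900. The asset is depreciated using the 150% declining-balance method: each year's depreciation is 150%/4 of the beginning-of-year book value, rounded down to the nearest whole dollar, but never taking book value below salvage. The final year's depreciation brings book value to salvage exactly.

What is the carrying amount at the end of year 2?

Depreciable base = $205,897 − $24,900 = $180,997.
Year 1: ⌊$205,897 × 150%/4⌋ = $77,211. Book value $128,686.
Year 2: ⌊$128,686 × 150%/4⌋ = $48,257. Book value $80,429.

$80,429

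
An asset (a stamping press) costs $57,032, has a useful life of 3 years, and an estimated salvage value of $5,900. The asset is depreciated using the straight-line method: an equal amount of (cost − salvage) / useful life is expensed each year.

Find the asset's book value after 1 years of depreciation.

Depreciable base = $57,032 − $5,900 = $51,132.
Annual expense = $51,132 / 3 = $17,044.
End of year 1: book value $39,988.

$39,988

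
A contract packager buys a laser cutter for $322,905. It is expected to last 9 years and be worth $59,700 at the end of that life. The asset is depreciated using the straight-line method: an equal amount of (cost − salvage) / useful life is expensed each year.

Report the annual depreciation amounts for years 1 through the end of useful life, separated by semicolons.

$29,245; $29,245; $29,245; $29,245; $29,245; $29,245; $29,245; $29,245; $29,245

Depreciable base = $322,905 − $59,700 = $263,205.
Annual expense = $263,205 / 9 = $29,245.
End of year 1: book value $293,660.
End of year 2: book value $264,415.
End of year 3: book value $235,170.
End of year 4: book value $205,925.
End of year 5: book value $176,680.
End of year 6: book value $147,435.
End of year 7: book value $118,190.
End of year 8: book value $88,945.
End of year 9: book value $59,700.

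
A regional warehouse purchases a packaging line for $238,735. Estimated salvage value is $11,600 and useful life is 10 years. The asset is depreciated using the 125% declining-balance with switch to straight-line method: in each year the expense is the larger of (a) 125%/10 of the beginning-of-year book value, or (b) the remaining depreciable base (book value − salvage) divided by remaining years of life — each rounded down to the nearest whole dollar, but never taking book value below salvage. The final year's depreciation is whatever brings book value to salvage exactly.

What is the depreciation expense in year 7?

$21,191

Depreciable base = $238,735 − $11,600 = $227,135.
Year 1: DB = ⌊$238,735 × 125%/10⌋ = $29,841; SL = ⌊$227,135/10⌋ = $22,713 → take DB $29,841. Book value $208,894.
Year 2: DB = ⌊$208,894 × 125%/10⌋ = $26,111; SL = ⌊$197,294/9⌋ = $21,921 → take DB $26,111. Book value $182,783.
Year 3: DB = ⌊$182,783 × 125%/10⌋ = $22,847; SL = ⌊$171,183/8⌋ = $21,397 → take DB $22,847. Book value $159,936.
Year 4: DB = ⌊$159,936 × 125%/10⌋ = $19,992; SL = ⌊$148,336/7⌋ = $21,190 → take SL $21,190. Book value $138,746.
Year 5: DB = ⌊$138,746 × 125%/10⌋ = $17,343; SL = ⌊$127,146/6⌋ = $21,191 → take SL $21,191. Book value $117,555.
Year 6: DB = ⌊$117,555 × 125%/10⌋ = $14,694; SL = ⌊$105,955/5⌋ = $21,191 → take SL $21,191. Book value $96,364.
Year 7: DB = ⌊$96,364 × 125%/10⌋ = $12,045; SL = ⌊$84,764/4⌋ = $21,191 → take SL $21,191. Book value $75,173.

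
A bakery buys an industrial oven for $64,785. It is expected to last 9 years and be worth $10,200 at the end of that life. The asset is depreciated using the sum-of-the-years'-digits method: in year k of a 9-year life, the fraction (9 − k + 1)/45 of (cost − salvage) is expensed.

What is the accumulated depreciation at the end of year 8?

Depreciable base = $64,785 − $10,200 = $54,585.
Sum of the years' digits = 9+8+7+6+5+4+3+2+1 = 45.
Year 1: $54,585 × 9/45 = $10,917. Book value $53,868.
Year 2: $54,585 × 8/45 = $9,704. Book value $44,164.
Year 3: $54,585 × 7/45 = $8,491. Book value $35,673.
Year 4: $54,585 × 6/45 = $7,278. Book value $28,395.
Year 5: $54,585 × 5/45 = $6,065. Book value $22,330.
Year 6: $54,585 × 4/45 = $4,852. Book value $17,478.
Year 7: $54,585 × 3/45 = $3,639. Book value $13,839.
Year 8: $54,585 × 2/45 = $2,426. Book value $11,413.
Accumulated through year 8 = $64,785 − $11,413 = $53,372.

$53,372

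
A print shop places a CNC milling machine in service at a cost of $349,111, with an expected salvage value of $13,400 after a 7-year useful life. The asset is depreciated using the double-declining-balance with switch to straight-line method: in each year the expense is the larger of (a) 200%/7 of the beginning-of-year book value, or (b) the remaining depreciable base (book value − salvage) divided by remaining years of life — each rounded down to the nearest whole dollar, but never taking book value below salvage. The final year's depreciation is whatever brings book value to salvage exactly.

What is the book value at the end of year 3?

$127,228

Depreciable base = $349,111 − $13,400 = $335,711.
Year 1: DB = ⌊$349,111 × 200%/7⌋ = $99,746; SL = ⌊$335,711/7⌋ = $47,958 → take DB $99,746. Book value $249,365.
Year 2: DB = ⌊$249,365 × 200%/7⌋ = $71,247; SL = ⌊$235,965/6⌋ = $39,327 → take DB $71,247. Book value $178,118.
Year 3: DB = ⌊$178,118 × 200%/7⌋ = $50,890; SL = ⌊$164,718/5⌋ = $32,943 → take DB $50,890. Book value $127,228.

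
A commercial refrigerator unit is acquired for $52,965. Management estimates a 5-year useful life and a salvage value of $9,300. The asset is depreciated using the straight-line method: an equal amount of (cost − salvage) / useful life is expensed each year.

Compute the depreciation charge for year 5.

$8,733

Depreciable base = $52,965 − $9,300 = $43,665.
Annual expense = $43,665 / 5 = $8,733.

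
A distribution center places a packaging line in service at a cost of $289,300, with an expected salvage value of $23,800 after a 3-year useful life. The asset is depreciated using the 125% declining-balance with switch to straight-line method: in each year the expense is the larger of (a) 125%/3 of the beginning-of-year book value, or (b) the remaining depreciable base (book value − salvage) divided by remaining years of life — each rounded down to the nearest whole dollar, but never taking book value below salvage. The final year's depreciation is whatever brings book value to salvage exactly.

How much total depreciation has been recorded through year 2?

$193,020

Depreciable base = $289,300 − $23,800 = $265,500.
Year 1: DB = ⌊$289,300 × 125%/3⌋ = $120,541; SL = ⌊$265,500/3⌋ = $88,500 → take DB $120,541. Book value $168,759.
Year 2: DB = ⌊$168,759 × 125%/3⌋ = $70,316; SL = ⌊$144,959/2⌋ = $72,479 → take SL $72,479. Book value $96,280.
Accumulated through year 2 = $289,300 − $96,280 = $193,020.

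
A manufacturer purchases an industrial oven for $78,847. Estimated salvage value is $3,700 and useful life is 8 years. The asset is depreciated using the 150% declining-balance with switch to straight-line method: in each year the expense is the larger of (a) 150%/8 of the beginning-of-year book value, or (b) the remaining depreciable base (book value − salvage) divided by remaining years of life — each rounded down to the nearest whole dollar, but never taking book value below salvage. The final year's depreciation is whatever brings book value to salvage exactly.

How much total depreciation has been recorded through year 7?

$67,481

Depreciable base = $78,847 − $3,700 = $75,147.
Year 1: DB = ⌊$78,847 × 150%/8⌋ = $14,783; SL = ⌊$75,147/8⌋ = $9,393 → take DB $14,783. Book value $64,064.
Year 2: DB = ⌊$64,064 × 150%/8⌋ = $12,012; SL = ⌊$60,364/7⌋ = $8,623 → take DB $12,012. Book value $52,052.
Year 3: DB = ⌊$52,052 × 150%/8⌋ = $9,759; SL = ⌊$48,352/6⌋ = $8,058 → take DB $9,759. Book value $42,293.
Year 4: DB = ⌊$42,293 × 150%/8⌋ = $7,929; SL = ⌊$38,593/5⌋ = $7,718 → take DB $7,929. Book value $34,364.
Year 5: DB = ⌊$34,364 × 150%/8⌋ = $6,443; SL = ⌊$30,664/4⌋ = $7,666 → take SL $7,666. Book value $26,698.
Year 6: DB = ⌊$26,698 × 150%/8⌋ = $5,005; SL = ⌊$22,998/3⌋ = $7,666 → take SL $7,666. Book value $19,032.
Year 7: DB = ⌊$19,032 × 150%/8⌋ = $3,568; SL = ⌊$15,332/2⌋ = $7,666 → take SL $7,666. Book value $11,366.
Accumulated through year 7 = $78,847 − $11,366 = $67,481.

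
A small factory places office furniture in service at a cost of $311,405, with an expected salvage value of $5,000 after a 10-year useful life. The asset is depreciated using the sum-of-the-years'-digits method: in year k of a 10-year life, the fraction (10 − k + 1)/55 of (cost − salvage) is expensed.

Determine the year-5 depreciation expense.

Depreciable base = $311,405 − $5,000 = $306,405.
Sum of the years' digits = 10+9+8+7+6+5+4+3+2+1 = 55.
Year 1: $306,405 × 10/55 = $55,710. Book value $255,695.
Year 2: $306,405 × 9/55 = $50,139. Book value $205,556.
Year 3: $306,405 × 8/55 = $44,568. Book value $160,988.
Year 4: $306,405 × 7/55 = $38,997. Book value $121,991.
Year 5: $306,405 × 6/55 = $33,426. Book value $88,565.

$33,426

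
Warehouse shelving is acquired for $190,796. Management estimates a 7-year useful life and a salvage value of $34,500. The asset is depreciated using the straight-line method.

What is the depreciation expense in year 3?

$22,328

Depreciable base = $190,796 − $34,500 = $156,296.
Annual expense = $156,296 / 7 = $22,328.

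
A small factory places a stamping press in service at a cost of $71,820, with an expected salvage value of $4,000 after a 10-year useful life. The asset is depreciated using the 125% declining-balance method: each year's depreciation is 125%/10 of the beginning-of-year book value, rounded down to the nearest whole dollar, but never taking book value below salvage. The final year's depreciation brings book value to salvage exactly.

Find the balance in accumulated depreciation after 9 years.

Depreciable base = $71,820 − $4,000 = $67,820.
Year 1: ⌊$71,820 × 125%/10⌋ = $8,977. Book value $62,843.
Year 2: ⌊$62,843 × 125%/10⌋ = $7,855. Book value $54,988.
Year 3: ⌊$54,988 × 125%/10⌋ = $6,873. Book value $48,115.
Year 4: ⌊$48,115 × 125%/10⌋ = $6,014. Book value $42,101.
Year 5: ⌊$42,101 × 125%/10⌋ = $5,262. Book value $36,839.
Year 6: ⌊$36,839 × 125%/10⌋ = $4,604. Book value $32,235.
Year 7: ⌊$32,235 × 125%/10⌋ = $4,029. Book value $28,206.
Year 8: ⌊$28,206 × 125%/10⌋ = $3,525. Book value $24,681.
Year 9: ⌊$24,681 × 125%/10⌋ = $3,085. Book value $21,596.
Accumulated through year 9 = $71,820 − $21,596 = $50,224.

$50,224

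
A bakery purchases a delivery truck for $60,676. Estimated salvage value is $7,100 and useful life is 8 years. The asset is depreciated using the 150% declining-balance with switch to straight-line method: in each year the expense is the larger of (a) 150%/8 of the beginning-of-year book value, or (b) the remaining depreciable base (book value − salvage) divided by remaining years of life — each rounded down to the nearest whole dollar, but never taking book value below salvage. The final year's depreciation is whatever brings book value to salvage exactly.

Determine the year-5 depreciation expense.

$4,958

Depreciable base = $60,676 − $7,100 = $53,576.
Year 1: DB = ⌊$60,676 × 150%/8⌋ = $11,376; SL = ⌊$53,576/8⌋ = $6,697 → take DB $11,376. Book value $49,300.
Year 2: DB = ⌊$49,300 × 150%/8⌋ = $9,243; SL = ⌊$42,200/7⌋ = $6,028 → take DB $9,243. Book value $40,057.
Year 3: DB = ⌊$40,057 × 150%/8⌋ = $7,510; SL = ⌊$32,957/6⌋ = $5,492 → take DB $7,510. Book value $32,547.
Year 4: DB = ⌊$32,547 × 150%/8⌋ = $6,102; SL = ⌊$25,447/5⌋ = $5,089 → take DB $6,102. Book value $26,445.
Year 5: DB = ⌊$26,445 × 150%/8⌋ = $4,958; SL = ⌊$19,345/4⌋ = $4,836 → take DB $4,958. Book value $21,487.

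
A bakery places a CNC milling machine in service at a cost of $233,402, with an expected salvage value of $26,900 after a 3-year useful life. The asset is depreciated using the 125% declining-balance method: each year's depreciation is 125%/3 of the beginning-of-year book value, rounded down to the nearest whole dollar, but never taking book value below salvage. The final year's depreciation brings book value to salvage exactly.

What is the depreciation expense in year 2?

Depreciable base = $233,402 − $26,900 = $206,502.
Year 1: ⌊$233,402 × 125%/3⌋ = $97,250. Book value $136,152.
Year 2: ⌊$136,152 × 125%/3⌋ = $56,730. Book value $79,422.

$56,730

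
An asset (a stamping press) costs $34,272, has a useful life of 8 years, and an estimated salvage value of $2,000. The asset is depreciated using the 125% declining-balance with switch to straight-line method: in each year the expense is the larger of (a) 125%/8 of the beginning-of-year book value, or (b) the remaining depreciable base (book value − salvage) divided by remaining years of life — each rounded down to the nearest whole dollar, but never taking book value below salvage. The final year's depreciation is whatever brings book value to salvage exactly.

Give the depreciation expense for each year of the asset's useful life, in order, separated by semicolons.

Depreciable base = $34,272 − $2,000 = $32,272.
Year 1: DB = ⌊$34,272 × 125%/8⌋ = $5,355; SL = ⌊$32,272/8⌋ = $4,034 → take DB $5,355. Book value $28,917.
Year 2: DB = ⌊$28,917 × 125%/8⌋ = $4,518; SL = ⌊$26,917/7⌋ = $3,845 → take DB $4,518. Book value $24,399.
Year 3: DB = ⌊$24,399 × 125%/8⌋ = $3,812; SL = ⌊$22,399/6⌋ = $3,733 → take DB $3,812. Book value $20,587.
Year 4: DB = ⌊$20,587 × 125%/8⌋ = $3,216; SL = ⌊$18,587/5⌋ = $3,717 → take SL $3,717. Book value $16,870.
Year 5: DB = ⌊$16,870 × 125%/8⌋ = $2,635; SL = ⌊$14,870/4⌋ = $3,717 → take SL $3,717. Book value $13,153.
Year 6: DB = ⌊$13,153 × 125%/8⌋ = $2,055; SL = ⌊$11,153/3⌋ = $3,717 → take SL $3,717. Book value $9,436.
Year 7: DB = ⌊$9,436 × 125%/8⌋ = $1,474; SL = ⌊$7,436/2⌋ = $3,718 → take SL $3,718. Book value $5,718.
Year 8 (final): $5,718 − $2,000 = $3,718. Book value $2,000.

$5,355; $4,518; $3,812; $3,717; $3,717; $3,717; $3,718; $3,718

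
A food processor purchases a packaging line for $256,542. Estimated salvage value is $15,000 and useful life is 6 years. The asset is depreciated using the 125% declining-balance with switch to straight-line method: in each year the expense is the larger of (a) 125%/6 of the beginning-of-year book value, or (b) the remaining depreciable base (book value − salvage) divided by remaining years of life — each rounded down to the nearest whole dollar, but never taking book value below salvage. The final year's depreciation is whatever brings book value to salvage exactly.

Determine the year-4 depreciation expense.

$36,446

Depreciable base = $256,542 − $15,000 = $241,542.
Year 1: DB = ⌊$256,542 × 125%/6⌋ = $53,446; SL = ⌊$241,542/6⌋ = $40,257 → take DB $53,446. Book value $203,096.
Year 2: DB = ⌊$203,096 × 125%/6⌋ = $42,311; SL = ⌊$188,096/5⌋ = $37,619 → take DB $42,311. Book value $160,785.
Year 3: DB = ⌊$160,785 × 125%/6⌋ = $33,496; SL = ⌊$145,785/4⌋ = $36,446 → take SL $36,446. Book value $124,339.
Year 4: DB = ⌊$124,339 × 125%/6⌋ = $25,903; SL = ⌊$109,339/3⌋ = $36,446 → take SL $36,446. Book value $87,893.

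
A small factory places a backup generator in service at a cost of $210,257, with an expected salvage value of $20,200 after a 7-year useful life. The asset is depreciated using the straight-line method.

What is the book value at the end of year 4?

$101,653

Depreciable base = $210,257 − $20,200 = $190,057.
Annual expense = $190,057 / 7 = $27,151.
End of year 1: book value $183,106.
End of year 2: book value $155,955.
End of year 3: book value $128,804.
End of year 4: book value $101,653.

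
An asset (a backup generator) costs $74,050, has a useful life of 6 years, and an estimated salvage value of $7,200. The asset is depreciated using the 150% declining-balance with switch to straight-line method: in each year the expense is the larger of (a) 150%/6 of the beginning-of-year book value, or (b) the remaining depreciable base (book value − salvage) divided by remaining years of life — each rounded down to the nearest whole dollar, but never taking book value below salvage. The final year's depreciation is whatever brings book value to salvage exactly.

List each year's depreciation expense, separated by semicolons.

$18,512; $13,884; $10,413; $8,013; $8,014; $8,014

Depreciable base = $74,050 − $7,200 = $66,850.
Year 1: DB = ⌊$74,050 × 150%/6⌋ = $18,512; SL = ⌊$66,850/6⌋ = $11,141 → take DB $18,512. Book value $55,538.
Year 2: DB = ⌊$55,538 × 150%/6⌋ = $13,884; SL = ⌊$48,338/5⌋ = $9,667 → take DB $13,884. Book value $41,654.
Year 3: DB = ⌊$41,654 × 150%/6⌋ = $10,413; SL = ⌊$34,454/4⌋ = $8,613 → take DB $10,413. Book value $31,241.
Year 4: DB = ⌊$31,241 × 150%/6⌋ = $7,810; SL = ⌊$24,041/3⌋ = $8,013 → take SL $8,013. Book value $23,228.
Year 5: DB = ⌊$23,228 × 150%/6⌋ = $5,807; SL = ⌊$16,028/2⌋ = $8,014 → take SL $8,014. Book value $15,214.
Year 6 (final): $15,214 − $7,200 = $8,014. Book value $7,200.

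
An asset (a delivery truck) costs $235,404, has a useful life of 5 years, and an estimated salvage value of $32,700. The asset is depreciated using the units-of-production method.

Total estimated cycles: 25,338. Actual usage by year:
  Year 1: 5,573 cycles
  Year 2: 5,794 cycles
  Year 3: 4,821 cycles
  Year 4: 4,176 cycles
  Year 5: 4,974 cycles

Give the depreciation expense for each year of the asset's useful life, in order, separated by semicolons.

Depreciable base = $235,404 − $32,700 = $202,704.
Rate = $202,704 / 25,338 cycles = $8 per cycle.
Year 1: 5,573 × $8 = $44,584. Book value $190,820.
Year 2: 5,794 × $8 = $46,352. Book value $144,468.
Year 3: 4,821 × $8 = $38,568. Book value $105,900.
Year 4: 4,176 × $8 = $33,408. Book value $72,492.
Year 5: 4,974 × $8 = $39,792. Book value $32,700.

$44,584; $46,352; $38,568; $33,408; $39,792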